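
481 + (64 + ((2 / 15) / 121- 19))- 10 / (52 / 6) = 12383771 / 23595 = 524.85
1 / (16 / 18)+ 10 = 89 / 8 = 11.12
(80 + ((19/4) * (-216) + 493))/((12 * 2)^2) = -151/192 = -0.79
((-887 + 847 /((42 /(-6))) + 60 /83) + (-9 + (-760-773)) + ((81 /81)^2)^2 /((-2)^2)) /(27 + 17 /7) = -5923939 /68392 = -86.62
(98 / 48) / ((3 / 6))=49 / 12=4.08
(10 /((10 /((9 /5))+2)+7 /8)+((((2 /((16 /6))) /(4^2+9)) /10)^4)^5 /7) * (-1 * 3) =-15120000000000000000000000000000000000000000000000006349434394221 /4249000000000000000000000000000000000000000000000000000000000000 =-3.56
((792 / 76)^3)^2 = 60254729561664 / 47045881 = 1280765.25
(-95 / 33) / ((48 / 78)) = -1235 / 264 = -4.68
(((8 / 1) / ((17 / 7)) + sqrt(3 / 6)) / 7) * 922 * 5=2305 * sqrt(2) / 7 + 36880 / 17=2635.09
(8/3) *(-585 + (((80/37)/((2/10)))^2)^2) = 196028926520/5622483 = 34865.19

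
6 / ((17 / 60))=360 / 17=21.18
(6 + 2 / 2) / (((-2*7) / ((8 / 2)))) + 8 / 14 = -10 / 7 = -1.43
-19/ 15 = -1.27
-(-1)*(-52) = -52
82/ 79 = 1.04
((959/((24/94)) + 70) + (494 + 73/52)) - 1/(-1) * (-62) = 166120/39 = 4259.49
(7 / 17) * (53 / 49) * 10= 530 / 119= 4.45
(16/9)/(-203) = -16/1827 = -0.01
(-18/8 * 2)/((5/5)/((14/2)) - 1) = 21/4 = 5.25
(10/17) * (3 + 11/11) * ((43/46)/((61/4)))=3440/23851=0.14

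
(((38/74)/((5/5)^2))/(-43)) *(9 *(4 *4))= -1.72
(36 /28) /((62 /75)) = 675 /434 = 1.56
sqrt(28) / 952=sqrt(7) / 476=0.01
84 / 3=28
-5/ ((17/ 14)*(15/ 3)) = -14/ 17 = -0.82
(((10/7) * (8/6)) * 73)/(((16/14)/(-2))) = -730/3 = -243.33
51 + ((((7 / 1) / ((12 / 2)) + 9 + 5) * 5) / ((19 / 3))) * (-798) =-9504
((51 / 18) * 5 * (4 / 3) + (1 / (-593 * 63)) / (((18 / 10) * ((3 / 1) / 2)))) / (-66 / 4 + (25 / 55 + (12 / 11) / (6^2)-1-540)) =-419167760 / 12360860253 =-0.03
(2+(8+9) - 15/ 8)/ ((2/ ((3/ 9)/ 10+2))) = 17.41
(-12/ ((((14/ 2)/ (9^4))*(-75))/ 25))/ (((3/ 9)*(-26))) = -39366/ 91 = -432.59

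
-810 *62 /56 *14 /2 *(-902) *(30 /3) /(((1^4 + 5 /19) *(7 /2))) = 179306325 /14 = 12807594.64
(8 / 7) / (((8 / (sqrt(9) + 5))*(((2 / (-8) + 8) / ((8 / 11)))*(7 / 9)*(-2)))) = -1152 / 16709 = -0.07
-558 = -558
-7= -7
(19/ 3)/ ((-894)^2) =19/ 2397708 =0.00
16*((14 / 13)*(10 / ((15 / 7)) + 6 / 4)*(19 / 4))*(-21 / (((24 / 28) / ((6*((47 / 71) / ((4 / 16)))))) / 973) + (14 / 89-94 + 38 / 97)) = -351582230792968 / 1838829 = -191198980.87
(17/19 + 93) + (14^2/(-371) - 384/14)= 464796/7049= 65.94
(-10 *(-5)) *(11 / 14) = 275 / 7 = 39.29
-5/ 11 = -0.45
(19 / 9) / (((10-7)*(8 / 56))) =133 / 27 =4.93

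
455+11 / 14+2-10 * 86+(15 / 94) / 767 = -101495907 / 252343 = -402.21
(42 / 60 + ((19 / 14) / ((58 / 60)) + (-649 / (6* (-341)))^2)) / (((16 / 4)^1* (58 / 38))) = 1470846487 / 4073333040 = 0.36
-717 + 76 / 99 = -70907 / 99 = -716.23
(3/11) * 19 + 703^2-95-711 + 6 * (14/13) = 70558294/143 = 493414.64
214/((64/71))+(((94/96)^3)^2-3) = 235.29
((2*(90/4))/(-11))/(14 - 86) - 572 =-50331/88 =-571.94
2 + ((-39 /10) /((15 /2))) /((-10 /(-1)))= 487 /250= 1.95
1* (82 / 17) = 82 / 17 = 4.82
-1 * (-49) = 49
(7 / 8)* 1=7 / 8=0.88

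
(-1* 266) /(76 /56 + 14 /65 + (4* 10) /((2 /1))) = -242060 /19631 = -12.33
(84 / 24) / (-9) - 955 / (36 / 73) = -23243 / 12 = -1936.92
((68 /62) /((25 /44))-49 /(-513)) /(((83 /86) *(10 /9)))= 34633189 /18332625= 1.89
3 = 3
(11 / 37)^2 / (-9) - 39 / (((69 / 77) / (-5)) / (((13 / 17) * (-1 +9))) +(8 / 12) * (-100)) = 56750548481 / 98709925599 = 0.57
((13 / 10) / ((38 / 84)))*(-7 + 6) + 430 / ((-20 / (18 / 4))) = -37857 / 380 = -99.62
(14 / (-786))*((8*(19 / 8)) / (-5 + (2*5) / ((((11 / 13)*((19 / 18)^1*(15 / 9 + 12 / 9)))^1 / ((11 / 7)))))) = -17689 / 45195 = -0.39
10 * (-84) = -840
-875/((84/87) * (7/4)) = -3625/7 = -517.86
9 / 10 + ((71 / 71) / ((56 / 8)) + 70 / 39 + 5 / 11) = 98867 / 30030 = 3.29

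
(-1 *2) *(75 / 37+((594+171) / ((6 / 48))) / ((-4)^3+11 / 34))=188.17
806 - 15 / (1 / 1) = 791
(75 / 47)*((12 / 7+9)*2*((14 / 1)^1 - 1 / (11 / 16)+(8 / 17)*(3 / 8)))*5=133818750 / 61523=2175.10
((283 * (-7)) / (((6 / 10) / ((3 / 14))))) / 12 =-1415 / 24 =-58.96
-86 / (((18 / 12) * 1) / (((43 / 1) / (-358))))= 3698 / 537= 6.89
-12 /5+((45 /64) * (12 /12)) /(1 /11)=1707 /320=5.33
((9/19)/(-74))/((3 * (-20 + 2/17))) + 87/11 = 41345397/5227508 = 7.91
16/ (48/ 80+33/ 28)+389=398.00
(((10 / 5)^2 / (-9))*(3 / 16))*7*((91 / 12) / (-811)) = 637 / 116784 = 0.01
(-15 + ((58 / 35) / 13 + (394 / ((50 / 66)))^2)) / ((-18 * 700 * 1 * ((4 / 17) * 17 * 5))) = -1.07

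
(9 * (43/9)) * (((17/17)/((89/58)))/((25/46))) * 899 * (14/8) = 180489533/2225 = 81118.89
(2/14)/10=1/70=0.01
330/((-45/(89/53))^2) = 174262/379215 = 0.46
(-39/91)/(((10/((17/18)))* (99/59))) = -1003/41580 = -0.02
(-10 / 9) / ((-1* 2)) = 5 / 9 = 0.56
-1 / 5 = -0.20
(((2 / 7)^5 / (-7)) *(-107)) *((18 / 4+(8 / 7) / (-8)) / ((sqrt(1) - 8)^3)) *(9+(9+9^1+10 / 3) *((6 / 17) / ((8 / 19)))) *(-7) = 0.07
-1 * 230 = -230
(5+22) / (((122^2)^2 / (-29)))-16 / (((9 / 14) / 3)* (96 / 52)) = -80638185031 / 1993801104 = -40.44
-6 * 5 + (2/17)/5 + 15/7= -16561/595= -27.83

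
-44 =-44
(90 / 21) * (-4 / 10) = -12 / 7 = -1.71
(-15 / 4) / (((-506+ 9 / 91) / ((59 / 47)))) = 80535 / 8654956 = 0.01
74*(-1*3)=-222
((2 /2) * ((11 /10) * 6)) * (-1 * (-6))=198 /5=39.60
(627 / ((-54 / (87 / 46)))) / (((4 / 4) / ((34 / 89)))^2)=-1751629 / 546549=-3.20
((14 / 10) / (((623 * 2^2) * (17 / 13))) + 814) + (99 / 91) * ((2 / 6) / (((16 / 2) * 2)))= 8966171337 / 11014640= 814.02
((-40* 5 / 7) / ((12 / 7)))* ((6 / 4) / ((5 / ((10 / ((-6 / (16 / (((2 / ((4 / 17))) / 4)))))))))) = 3200 / 51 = 62.75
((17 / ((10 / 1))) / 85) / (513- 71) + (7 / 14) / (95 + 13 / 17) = 94739 / 17989400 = 0.01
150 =150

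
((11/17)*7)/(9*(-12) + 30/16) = -616/14433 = -0.04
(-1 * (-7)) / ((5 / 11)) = 77 / 5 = 15.40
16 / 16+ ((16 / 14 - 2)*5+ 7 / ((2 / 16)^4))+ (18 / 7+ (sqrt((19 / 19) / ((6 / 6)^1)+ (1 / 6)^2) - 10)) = sqrt(37) / 6+ 200629 / 7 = 28662.30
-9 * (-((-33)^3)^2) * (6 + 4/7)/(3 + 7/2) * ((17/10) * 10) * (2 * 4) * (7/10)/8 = 9089351565822/65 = 139836177935.72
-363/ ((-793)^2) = -363/ 628849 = -0.00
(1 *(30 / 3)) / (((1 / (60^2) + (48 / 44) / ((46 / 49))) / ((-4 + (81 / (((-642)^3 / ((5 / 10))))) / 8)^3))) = -70232306601655712334112327492875 / 127552085072690140236943917056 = -550.62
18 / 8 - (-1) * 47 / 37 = 521 / 148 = 3.52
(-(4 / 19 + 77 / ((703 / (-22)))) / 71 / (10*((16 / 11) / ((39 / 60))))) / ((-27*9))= -110539 / 19406174400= -0.00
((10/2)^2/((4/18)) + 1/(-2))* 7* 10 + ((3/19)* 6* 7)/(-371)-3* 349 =6840533/1007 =6792.98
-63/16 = -3.94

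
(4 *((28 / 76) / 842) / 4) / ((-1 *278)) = -7 / 4447444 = -0.00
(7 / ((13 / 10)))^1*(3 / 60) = 7 / 26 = 0.27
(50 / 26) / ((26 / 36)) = 450 / 169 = 2.66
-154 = -154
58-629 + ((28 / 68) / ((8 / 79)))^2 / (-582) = -6146933521 / 10764672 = -571.03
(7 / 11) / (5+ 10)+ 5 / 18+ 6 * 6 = 35957 / 990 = 36.32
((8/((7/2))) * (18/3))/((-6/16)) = -36.57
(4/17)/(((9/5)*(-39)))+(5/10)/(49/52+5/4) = 25477/113373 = 0.22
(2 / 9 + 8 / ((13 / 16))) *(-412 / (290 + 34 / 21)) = -849338 / 59709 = -14.22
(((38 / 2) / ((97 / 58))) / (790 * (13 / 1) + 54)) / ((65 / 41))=0.00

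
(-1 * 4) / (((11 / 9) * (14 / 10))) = -180 / 77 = -2.34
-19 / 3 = -6.33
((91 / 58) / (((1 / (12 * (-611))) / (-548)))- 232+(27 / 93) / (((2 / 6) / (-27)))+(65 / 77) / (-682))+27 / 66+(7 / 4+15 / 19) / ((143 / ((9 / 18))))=6303747.94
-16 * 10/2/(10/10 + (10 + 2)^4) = -80/20737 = -0.00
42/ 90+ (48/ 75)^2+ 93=176018/ 1875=93.88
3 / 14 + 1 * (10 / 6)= 79 / 42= 1.88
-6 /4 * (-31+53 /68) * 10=30825 /68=453.31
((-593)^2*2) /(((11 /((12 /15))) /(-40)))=-22505536 /11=-2045957.82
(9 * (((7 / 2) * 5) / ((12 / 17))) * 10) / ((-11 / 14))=-62475 / 22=-2839.77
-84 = -84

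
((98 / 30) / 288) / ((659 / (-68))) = -0.00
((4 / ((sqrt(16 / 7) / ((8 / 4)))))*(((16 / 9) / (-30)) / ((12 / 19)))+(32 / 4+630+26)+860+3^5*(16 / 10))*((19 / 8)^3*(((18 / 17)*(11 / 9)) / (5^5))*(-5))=-180398559 / 3400000+1433531*sqrt(7) / 275400000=-53.04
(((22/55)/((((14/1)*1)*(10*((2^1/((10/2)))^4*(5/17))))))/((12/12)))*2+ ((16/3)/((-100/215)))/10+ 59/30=4421/2800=1.58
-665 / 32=-20.78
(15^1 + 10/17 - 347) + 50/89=-330.85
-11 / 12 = -0.92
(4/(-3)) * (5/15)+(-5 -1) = -58/9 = -6.44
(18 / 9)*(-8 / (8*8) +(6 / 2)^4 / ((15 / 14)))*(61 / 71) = 184159 / 1420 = 129.69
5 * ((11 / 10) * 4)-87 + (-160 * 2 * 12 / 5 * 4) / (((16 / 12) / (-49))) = 112831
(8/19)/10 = 4/95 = 0.04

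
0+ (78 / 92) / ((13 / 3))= 9 / 46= 0.20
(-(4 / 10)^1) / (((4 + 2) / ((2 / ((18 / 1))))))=-1 / 135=-0.01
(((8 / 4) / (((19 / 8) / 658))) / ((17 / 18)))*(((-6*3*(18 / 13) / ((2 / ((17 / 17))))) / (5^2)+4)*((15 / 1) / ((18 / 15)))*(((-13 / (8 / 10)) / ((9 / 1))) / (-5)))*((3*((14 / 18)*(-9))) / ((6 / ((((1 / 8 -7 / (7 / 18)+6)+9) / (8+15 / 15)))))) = 10367.86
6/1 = 6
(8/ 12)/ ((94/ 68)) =68/ 141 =0.48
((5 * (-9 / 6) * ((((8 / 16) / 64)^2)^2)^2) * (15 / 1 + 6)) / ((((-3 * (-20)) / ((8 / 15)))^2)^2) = -7 / 512988145055170560000000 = -0.00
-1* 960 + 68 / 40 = -958.30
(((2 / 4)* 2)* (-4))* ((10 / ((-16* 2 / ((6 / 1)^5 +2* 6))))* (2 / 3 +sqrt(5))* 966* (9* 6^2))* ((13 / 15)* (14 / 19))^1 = 24646029408 / 19 +36969044112* sqrt(5) / 19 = 5647964479.24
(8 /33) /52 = 0.00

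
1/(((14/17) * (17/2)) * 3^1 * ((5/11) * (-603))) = -11/63315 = -0.00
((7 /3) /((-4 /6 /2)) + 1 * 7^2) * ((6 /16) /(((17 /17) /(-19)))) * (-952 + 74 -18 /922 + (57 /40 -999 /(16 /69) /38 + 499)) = 146922.14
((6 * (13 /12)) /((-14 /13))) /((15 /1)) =-169 /420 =-0.40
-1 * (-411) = 411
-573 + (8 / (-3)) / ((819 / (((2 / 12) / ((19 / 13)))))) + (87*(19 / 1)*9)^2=2384329441784 / 10773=221324556.00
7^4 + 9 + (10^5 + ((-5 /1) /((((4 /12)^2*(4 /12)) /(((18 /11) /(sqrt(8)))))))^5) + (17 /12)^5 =25484304977 /248832 - 2647776904509375*sqrt(2) /1288408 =-2906214533.97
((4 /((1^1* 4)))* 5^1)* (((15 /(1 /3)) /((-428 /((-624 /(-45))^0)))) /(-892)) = 225 /381776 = 0.00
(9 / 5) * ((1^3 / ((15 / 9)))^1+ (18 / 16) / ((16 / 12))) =2079 / 800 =2.60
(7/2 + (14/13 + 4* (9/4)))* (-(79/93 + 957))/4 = -3930655/1209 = -3251.16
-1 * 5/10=-1/2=-0.50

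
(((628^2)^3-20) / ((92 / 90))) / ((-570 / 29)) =-70220436174743583 / 23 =-3053062442380155.78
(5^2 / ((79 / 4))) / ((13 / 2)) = 200 / 1027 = 0.19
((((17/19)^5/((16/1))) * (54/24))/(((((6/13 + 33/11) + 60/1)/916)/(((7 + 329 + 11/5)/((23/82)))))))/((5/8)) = 46272030721683/20607008125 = 2245.45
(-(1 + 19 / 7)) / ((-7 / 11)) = 286 / 49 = 5.84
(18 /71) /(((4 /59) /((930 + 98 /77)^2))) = 27861446808 /8591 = 3243097.06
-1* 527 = -527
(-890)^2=792100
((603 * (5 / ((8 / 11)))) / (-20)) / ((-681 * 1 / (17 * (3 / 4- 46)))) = -6803247 / 29056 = -234.14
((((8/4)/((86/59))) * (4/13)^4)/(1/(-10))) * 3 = -453120/1228123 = -0.37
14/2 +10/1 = 17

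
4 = 4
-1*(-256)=256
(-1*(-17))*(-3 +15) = 204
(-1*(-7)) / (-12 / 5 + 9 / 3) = 35 / 3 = 11.67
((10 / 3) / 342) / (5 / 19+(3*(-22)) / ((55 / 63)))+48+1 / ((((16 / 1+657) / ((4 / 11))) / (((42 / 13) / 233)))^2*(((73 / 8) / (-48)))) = 48.00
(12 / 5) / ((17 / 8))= 96 / 85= 1.13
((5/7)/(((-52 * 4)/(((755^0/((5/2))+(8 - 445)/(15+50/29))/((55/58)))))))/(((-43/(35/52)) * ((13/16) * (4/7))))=-2533237/806404456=-0.00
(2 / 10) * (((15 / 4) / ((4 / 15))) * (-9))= -405 / 16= -25.31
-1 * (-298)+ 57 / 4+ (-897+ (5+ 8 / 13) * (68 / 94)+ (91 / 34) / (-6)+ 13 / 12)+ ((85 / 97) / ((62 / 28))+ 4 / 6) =-217007365715 / 374804508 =-578.99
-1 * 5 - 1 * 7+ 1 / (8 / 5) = -91 / 8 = -11.38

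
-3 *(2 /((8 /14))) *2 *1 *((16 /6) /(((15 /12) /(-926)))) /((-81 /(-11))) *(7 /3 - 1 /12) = 570416 /45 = 12675.91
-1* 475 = -475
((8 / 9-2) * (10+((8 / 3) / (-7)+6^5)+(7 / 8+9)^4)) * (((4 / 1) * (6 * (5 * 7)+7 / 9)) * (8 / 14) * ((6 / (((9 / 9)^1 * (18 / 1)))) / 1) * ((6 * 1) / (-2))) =2015751534695 / 217728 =9258118.09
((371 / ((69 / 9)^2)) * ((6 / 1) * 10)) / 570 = 6678 / 10051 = 0.66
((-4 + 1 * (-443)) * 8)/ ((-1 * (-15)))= -1192/ 5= -238.40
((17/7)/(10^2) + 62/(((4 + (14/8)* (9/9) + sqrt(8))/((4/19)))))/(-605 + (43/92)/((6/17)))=-2221899774/444302556425 + 4380672* sqrt(2)/2538871751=-0.00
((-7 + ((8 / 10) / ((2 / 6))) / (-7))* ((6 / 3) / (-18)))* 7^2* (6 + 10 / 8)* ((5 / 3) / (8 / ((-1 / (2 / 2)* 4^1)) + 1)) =-52171 / 108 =-483.06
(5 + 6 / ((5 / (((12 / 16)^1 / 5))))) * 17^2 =74851 / 50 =1497.02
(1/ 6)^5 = 1/ 7776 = 0.00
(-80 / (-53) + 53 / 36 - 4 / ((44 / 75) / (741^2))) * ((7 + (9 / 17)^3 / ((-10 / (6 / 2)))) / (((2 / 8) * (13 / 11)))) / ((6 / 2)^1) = -26850347714481683 / 913965390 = -29377860.48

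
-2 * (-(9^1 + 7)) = 32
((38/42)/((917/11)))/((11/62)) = 1178/19257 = 0.06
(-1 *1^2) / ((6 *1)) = -1 / 6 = -0.17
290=290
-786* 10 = -7860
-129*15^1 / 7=-1935 / 7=-276.43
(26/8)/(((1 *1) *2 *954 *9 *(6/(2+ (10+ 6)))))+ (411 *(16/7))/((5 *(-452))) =-37589609/90553680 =-0.42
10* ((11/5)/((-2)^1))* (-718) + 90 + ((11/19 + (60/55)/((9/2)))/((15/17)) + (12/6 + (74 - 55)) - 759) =13639001/1881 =7250.93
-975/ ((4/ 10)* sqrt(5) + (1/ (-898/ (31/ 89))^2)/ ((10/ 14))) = 209473328839456500/ 816009789475562248591 -397804772369358656796000* sqrt(5)/ 816009789475562248591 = -1090.08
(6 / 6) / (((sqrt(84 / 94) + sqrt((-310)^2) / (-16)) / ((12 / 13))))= -0.05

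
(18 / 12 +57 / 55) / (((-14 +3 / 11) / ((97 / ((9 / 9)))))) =-27063 / 1510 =-17.92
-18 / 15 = -6 / 5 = -1.20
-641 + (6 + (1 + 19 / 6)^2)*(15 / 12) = -88099 / 144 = -611.80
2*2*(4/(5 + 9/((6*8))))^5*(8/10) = 17179869184/19695203215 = 0.87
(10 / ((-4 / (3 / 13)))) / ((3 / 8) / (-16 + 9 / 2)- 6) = 46 / 481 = 0.10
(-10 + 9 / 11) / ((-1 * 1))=101 / 11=9.18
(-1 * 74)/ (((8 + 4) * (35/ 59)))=-2183/ 210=-10.40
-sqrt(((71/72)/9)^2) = -71/648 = -0.11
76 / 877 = 0.09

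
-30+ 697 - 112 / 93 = 61919 / 93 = 665.80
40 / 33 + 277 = 9181 / 33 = 278.21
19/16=1.19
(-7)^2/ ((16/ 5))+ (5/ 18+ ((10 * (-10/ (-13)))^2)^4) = 1440001831315468645/ 117465223824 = 12258962.99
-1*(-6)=6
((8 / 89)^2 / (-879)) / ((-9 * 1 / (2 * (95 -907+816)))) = 512 / 62663031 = 0.00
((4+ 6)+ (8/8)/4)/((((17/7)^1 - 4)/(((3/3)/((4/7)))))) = -2009/176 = -11.41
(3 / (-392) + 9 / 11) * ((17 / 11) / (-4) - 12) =-1904775 / 189728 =-10.04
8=8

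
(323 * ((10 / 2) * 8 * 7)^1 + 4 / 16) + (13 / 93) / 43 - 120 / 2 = 1445722531 / 15996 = 90380.25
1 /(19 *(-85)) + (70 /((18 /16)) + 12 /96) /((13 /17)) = 123244559 /1511640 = 81.53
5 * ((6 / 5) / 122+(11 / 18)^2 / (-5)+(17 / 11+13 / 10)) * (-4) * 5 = -15112835 / 54351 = -278.06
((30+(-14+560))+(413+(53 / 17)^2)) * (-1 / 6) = -48105 / 289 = -166.45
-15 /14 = -1.07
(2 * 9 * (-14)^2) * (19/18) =3724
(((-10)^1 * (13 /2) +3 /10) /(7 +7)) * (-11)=7117 /140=50.84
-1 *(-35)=35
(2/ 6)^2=0.11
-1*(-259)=259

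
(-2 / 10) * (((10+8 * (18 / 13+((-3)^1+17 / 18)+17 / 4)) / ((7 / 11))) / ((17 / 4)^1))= -39776 / 13923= -2.86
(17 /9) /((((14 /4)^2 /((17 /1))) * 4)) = 289 /441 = 0.66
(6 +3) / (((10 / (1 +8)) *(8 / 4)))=81 / 20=4.05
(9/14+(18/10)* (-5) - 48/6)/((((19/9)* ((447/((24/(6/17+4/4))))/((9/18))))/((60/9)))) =-467160/455791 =-1.02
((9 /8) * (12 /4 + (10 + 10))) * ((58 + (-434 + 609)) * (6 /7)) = 144693 /28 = 5167.61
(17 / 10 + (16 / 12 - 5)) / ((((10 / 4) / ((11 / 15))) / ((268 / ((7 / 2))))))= -347864 / 7875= -44.17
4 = 4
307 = 307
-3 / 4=-0.75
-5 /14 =-0.36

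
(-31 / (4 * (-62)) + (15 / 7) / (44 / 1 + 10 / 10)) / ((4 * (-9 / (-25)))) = 725 / 6048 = 0.12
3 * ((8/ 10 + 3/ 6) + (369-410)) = -1191/ 10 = -119.10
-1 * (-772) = 772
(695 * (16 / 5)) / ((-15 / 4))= -8896 / 15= -593.07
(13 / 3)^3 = 2197 / 27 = 81.37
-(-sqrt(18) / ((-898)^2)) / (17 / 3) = 9*sqrt(2) / 13708868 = 0.00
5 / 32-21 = -667 / 32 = -20.84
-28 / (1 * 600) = -7 / 150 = -0.05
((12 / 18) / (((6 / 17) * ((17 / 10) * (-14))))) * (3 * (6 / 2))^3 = -405 / 7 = -57.86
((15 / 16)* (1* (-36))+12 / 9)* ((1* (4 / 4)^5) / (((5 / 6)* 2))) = -389 / 20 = -19.45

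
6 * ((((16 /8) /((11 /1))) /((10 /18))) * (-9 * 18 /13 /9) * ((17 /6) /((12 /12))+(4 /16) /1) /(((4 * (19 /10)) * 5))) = -2997 /13585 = -0.22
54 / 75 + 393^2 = 3861243 / 25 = 154449.72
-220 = -220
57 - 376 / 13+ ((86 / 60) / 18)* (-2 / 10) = 984941 / 35100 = 28.06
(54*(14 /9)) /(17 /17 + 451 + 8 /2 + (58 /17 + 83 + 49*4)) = 1428 /12553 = 0.11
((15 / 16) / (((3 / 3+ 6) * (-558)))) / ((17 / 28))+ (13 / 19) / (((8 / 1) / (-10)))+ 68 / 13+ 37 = 129258163 / 3124056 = 41.38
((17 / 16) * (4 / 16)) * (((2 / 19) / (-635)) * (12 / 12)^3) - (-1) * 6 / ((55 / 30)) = 13898693 / 4246880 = 3.27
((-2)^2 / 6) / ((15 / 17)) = 34 / 45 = 0.76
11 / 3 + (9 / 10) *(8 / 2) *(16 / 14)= 817 / 105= 7.78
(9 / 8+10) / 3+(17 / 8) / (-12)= 113 / 32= 3.53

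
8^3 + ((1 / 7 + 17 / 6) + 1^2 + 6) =21923 / 42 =521.98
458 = 458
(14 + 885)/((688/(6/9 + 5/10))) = 6293/4128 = 1.52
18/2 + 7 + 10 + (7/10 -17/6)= 358/15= 23.87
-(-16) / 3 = 16 / 3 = 5.33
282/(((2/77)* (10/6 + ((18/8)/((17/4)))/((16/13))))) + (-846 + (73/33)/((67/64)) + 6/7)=114791176132/26481147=4334.83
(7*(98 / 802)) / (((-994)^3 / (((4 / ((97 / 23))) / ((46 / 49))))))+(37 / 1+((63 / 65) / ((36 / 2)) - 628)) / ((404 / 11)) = -11764544069959221 / 731165802050840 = -16.09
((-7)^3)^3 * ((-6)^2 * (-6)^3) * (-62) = -19454958177984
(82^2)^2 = 45212176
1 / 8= 0.12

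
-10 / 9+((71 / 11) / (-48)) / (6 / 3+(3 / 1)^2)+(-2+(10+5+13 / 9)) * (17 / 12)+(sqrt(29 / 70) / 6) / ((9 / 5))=19.40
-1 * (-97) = 97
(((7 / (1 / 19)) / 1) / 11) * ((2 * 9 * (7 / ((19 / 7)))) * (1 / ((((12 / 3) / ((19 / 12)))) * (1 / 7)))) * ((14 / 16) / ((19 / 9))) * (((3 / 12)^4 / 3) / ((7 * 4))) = 21609 / 720896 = 0.03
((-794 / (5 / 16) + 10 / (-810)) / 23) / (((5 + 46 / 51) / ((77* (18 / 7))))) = -384856846 / 103845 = -3706.07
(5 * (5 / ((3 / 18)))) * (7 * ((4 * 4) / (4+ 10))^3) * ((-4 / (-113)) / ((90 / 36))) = 122880 / 5537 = 22.19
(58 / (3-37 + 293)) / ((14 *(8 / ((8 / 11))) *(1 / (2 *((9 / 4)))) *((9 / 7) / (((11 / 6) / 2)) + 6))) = 87 / 98420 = 0.00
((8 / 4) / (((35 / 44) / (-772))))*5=-67936 / 7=-9705.14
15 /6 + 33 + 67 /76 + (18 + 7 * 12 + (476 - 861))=-18743 /76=-246.62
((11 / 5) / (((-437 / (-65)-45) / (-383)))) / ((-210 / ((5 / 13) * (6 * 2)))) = -4213 / 8708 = -0.48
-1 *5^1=-5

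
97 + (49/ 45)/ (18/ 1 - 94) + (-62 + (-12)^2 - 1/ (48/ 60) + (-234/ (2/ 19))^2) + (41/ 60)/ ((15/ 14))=42253308043/ 8550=4941907.37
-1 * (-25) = 25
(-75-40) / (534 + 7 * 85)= -115 / 1129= -0.10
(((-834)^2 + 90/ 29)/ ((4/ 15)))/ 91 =21612015/ 754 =28663.15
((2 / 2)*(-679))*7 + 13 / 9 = -42764 / 9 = -4751.56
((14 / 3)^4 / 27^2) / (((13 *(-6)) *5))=-19208 / 11514555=-0.00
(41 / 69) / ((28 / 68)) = 697 / 483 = 1.44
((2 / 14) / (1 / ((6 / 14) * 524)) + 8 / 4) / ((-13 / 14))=-3340 / 91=-36.70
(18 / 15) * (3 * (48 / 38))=432 / 95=4.55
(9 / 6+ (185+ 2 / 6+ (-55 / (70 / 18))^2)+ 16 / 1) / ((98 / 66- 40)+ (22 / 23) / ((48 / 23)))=-306548 / 28959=-10.59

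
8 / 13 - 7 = -83 / 13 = -6.38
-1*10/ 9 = -10/ 9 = -1.11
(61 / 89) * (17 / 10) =1037 / 890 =1.17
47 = 47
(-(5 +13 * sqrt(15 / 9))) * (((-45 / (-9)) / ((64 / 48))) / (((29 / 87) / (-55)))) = 12375 / 4 +10725 * sqrt(15) / 4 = 13478.19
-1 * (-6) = 6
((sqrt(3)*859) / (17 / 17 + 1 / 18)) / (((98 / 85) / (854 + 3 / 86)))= 48264594345*sqrt(3) / 80066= 1044097.74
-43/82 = -0.52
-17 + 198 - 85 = 96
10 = 10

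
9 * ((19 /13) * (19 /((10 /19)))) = 61731 /130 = 474.85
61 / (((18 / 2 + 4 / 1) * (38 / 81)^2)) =400221 / 18772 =21.32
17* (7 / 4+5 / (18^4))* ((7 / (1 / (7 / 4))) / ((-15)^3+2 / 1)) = -153032929 / 1416336192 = -0.11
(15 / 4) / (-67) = -15 / 268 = -0.06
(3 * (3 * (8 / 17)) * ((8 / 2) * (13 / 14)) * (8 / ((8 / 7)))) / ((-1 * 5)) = -1872 / 85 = -22.02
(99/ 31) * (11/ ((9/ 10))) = 1210/ 31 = 39.03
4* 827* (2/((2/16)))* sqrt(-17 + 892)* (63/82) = 8336160* sqrt(35)/41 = 1202863.11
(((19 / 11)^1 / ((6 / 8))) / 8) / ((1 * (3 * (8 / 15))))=95 / 528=0.18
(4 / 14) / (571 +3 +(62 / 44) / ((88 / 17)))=3872 / 7782537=0.00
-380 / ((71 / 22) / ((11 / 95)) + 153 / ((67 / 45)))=-1232264 / 423617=-2.91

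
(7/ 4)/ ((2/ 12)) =21/ 2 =10.50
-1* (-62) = 62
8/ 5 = 1.60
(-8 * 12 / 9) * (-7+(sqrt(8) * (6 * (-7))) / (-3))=224 / 3-896 * sqrt(2) / 3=-347.71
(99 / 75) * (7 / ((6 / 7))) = 539 / 50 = 10.78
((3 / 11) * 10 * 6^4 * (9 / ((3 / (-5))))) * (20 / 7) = -151480.52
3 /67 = 0.04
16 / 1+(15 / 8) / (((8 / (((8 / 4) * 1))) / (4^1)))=143 / 8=17.88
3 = 3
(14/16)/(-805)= -0.00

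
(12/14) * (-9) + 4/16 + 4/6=-571/84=-6.80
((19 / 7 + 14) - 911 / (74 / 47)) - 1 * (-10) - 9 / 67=-19158689 / 34706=-552.03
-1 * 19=-19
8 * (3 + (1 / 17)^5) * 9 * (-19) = -4104.00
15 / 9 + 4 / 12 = 2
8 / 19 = 0.42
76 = 76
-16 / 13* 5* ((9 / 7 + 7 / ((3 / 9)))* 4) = -3840 / 7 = -548.57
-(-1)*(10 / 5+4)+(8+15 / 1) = 29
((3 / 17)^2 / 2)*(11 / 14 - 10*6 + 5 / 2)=-3573 / 4046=-0.88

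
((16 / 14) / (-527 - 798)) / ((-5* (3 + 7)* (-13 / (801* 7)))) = -3204 / 430625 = -0.01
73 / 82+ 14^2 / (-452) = 4231 / 9266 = 0.46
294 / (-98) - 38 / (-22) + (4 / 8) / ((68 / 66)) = -589 / 748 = -0.79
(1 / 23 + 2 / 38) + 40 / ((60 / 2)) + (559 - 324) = 309959 / 1311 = 236.43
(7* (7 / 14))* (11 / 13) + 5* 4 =597 / 26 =22.96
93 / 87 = 31 / 29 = 1.07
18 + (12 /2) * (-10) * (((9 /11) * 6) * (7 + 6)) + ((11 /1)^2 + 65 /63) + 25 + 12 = -2530877 /693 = -3652.06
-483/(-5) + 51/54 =8779/90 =97.54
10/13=0.77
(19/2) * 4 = 38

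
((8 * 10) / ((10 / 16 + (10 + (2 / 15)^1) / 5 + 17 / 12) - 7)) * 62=-1691.87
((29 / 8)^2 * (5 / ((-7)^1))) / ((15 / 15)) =-4205 / 448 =-9.39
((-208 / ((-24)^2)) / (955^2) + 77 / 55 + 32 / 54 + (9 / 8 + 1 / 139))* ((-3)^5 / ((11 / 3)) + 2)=-60494382760861 / 301209024600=-200.84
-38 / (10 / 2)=-7.60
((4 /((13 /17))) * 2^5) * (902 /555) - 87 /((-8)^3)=1005556729 /3694080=272.21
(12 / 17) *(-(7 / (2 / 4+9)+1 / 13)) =-2412 / 4199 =-0.57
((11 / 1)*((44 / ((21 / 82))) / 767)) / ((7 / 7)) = 2.46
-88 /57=-1.54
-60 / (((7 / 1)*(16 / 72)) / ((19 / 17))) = -5130 / 119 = -43.11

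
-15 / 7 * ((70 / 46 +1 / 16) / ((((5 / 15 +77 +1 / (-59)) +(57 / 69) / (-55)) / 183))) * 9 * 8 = -140213351025 / 242314268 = -578.64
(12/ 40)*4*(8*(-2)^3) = -384/ 5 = -76.80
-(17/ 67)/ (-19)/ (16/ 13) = 221/ 20368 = 0.01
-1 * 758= -758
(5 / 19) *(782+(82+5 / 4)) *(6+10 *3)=155745 / 19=8197.11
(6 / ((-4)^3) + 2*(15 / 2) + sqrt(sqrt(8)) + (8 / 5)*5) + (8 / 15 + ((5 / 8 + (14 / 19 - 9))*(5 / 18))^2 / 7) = 2^(3 / 4) + 233690591 / 9703680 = 25.76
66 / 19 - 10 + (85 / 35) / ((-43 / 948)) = -343528 / 5719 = -60.07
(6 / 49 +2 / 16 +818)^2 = 102882487009 / 153664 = 669528.89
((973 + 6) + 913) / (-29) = -1892 / 29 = -65.24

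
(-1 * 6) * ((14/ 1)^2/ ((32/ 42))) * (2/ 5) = -3087/ 5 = -617.40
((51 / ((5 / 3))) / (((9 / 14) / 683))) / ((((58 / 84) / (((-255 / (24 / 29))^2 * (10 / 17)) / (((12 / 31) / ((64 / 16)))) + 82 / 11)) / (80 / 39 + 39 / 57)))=54061864611319957 / 727320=74330232375.46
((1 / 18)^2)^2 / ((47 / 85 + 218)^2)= 7225 / 36227735026704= 0.00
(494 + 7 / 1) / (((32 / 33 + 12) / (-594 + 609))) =247995 / 428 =579.43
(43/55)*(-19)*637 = -9462.35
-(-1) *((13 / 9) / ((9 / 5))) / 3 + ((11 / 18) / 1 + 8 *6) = 23755 / 486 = 48.88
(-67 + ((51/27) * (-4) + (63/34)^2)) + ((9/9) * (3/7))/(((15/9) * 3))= -25867213/364140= -71.04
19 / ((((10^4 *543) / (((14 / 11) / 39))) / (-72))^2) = 931 / 261691284765625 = 0.00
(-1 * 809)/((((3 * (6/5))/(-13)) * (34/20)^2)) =1010.86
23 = 23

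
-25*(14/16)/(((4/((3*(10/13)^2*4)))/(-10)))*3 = 196875/169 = 1164.94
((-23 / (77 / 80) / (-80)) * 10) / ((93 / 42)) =460 / 341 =1.35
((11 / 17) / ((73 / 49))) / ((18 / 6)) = 539 / 3723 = 0.14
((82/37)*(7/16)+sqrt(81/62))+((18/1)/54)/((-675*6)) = 1743377/1798200+9*sqrt(62)/62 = 2.11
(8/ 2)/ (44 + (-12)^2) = 1/ 47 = 0.02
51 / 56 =0.91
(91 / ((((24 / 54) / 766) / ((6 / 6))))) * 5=1568385 / 2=784192.50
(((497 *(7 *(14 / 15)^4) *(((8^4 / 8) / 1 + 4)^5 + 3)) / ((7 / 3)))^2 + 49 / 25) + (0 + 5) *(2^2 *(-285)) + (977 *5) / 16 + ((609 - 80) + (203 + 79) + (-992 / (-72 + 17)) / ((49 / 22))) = 42492044968356443649164726087050346563967989 / 24806250000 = 1712957217167304354715635000000000.00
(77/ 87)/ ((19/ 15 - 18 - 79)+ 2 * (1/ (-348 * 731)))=-562870/ 60883533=-0.01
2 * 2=4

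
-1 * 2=-2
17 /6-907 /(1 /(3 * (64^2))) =-66871279 /6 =-11145213.17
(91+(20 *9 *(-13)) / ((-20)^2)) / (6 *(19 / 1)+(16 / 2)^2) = 1703 / 3560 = 0.48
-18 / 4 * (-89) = 801 / 2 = 400.50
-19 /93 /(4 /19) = -361 /372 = -0.97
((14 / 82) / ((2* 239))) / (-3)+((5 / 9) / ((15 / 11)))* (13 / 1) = 2802451 / 529146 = 5.30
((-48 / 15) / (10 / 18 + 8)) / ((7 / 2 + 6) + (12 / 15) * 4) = -288 / 9779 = -0.03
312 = 312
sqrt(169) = 13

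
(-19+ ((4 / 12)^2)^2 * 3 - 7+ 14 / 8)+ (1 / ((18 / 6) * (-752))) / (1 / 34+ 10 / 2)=-4670407 / 192888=-24.21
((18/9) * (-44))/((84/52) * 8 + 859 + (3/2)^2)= -4576/45457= -0.10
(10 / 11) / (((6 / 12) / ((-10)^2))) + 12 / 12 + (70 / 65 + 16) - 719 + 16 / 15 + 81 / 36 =-4425463 / 8580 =-515.79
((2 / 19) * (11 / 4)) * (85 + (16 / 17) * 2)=16247 / 646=25.15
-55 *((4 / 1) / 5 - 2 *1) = 66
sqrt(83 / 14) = sqrt(1162) / 14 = 2.43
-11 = -11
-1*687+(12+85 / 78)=-52565 / 78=-673.91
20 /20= 1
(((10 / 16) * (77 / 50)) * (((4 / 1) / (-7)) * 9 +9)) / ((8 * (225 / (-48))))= -0.10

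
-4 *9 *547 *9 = -177228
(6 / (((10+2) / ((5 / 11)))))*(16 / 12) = 10 / 33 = 0.30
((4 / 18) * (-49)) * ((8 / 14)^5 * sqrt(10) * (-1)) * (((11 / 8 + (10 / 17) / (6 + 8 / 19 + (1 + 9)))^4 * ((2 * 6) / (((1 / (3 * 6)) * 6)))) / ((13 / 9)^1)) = 18282637843694 * sqrt(10) / 279096863877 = 207.15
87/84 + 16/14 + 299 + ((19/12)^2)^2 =44628919/145152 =307.46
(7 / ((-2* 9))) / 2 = -7 / 36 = -0.19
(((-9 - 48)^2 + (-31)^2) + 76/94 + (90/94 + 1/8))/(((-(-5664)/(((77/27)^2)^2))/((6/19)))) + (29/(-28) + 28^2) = 798.50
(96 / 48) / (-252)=-0.01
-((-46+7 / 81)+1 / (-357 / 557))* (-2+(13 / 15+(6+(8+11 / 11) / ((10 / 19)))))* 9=30155840 / 3213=9385.57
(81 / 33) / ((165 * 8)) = 9 / 4840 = 0.00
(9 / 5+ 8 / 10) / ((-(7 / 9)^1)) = -3.34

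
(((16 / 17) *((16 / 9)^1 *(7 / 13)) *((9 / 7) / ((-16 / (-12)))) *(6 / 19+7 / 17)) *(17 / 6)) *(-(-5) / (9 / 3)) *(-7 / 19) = -263200 / 239343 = -1.10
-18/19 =-0.95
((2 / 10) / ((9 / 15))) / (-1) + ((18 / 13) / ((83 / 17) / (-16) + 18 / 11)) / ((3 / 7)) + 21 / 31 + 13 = 10849213 / 687921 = 15.77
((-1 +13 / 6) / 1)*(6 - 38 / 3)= -70 / 9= -7.78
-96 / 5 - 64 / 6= -448 / 15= -29.87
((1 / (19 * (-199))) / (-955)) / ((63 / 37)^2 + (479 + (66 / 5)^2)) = 6845 / 16217334846244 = 0.00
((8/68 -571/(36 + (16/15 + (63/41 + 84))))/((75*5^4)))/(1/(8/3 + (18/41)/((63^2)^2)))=-65504621513054/253642445347921875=-0.00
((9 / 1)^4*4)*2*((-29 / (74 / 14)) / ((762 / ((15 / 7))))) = -3805380 / 4699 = -809.83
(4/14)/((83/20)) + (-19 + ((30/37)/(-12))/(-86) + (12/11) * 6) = -503723193/40672324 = -12.38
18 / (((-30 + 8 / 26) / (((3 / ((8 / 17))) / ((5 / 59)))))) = -45.60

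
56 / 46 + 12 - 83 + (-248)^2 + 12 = 1413263 / 23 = 61446.22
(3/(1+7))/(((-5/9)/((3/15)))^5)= -177147/78125000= -0.00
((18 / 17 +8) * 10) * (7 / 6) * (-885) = -1590050 / 17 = -93532.35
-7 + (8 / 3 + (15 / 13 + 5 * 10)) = 1826 / 39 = 46.82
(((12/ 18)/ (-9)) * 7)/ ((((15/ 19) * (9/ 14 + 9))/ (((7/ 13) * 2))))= -52136/ 710775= -0.07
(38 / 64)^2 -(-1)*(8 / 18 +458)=4228273 / 9216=458.80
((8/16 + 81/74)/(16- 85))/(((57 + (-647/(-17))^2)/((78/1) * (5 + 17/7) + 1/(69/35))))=-4776138559/536499179118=-0.01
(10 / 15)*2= 4 / 3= 1.33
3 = 3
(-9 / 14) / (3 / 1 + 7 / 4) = -18 / 133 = -0.14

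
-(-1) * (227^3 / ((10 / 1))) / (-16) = -11697083 / 160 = -73106.77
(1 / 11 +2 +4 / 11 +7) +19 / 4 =625 / 44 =14.20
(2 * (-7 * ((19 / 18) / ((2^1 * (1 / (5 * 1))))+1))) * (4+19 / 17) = -26593 / 102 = -260.72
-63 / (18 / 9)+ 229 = 395 / 2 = 197.50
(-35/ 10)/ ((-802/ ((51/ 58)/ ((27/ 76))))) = 2261/ 209322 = 0.01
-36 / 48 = -3 / 4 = -0.75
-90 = -90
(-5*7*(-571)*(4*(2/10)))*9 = 143892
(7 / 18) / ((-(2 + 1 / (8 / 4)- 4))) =7 / 27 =0.26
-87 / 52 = -1.67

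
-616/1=-616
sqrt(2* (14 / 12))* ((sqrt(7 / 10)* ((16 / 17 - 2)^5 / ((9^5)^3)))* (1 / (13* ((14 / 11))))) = -88* sqrt(30) / 965393371653878115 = -0.00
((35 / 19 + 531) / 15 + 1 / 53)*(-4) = -2147428 / 15105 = -142.17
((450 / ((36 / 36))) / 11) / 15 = 2.73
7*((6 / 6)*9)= 63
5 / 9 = 0.56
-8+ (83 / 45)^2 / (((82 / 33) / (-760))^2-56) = -638853024712 / 79254791271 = -8.06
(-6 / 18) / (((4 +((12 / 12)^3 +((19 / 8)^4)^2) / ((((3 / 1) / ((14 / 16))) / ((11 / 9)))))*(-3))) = 402653184 / 1323521714413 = 0.00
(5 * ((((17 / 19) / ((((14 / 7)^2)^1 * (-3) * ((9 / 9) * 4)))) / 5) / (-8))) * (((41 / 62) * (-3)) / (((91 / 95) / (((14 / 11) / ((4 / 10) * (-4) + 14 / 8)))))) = -17425 / 425568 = -0.04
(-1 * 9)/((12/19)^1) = -57/4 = -14.25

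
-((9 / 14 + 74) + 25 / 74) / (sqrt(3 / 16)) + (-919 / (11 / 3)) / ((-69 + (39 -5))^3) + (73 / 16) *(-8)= -77680 *sqrt(3) / 777 -34423111 / 943250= -209.65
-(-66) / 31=66 / 31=2.13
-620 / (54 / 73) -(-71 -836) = 1859 / 27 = 68.85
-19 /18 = -1.06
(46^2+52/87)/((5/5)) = 184144/87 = 2116.60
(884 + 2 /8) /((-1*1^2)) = -3537 /4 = -884.25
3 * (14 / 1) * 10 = 420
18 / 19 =0.95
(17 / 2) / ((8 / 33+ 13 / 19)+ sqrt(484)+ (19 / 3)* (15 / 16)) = 85272 / 289565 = 0.29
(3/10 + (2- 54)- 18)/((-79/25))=22.06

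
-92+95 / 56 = -5057 / 56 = -90.30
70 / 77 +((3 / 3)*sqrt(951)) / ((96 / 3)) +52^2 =sqrt(951) / 32 +29754 / 11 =2705.87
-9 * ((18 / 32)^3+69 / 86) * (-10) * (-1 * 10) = -38848275 / 44032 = -882.27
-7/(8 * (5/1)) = -7/40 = -0.18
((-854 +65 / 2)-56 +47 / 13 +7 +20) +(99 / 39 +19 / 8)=-87565 / 104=-841.97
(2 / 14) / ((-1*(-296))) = 1 / 2072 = 0.00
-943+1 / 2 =-1885 / 2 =-942.50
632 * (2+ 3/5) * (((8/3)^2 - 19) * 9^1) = -879112/5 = -175822.40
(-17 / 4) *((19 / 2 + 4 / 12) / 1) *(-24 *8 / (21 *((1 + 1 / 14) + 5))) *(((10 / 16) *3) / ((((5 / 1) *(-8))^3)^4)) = 59 / 8388608000000000000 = 0.00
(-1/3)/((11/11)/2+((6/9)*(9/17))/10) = -170/273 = -0.62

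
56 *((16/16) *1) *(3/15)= 56/5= 11.20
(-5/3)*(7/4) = -35/12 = -2.92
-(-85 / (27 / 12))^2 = -115600 / 81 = -1427.16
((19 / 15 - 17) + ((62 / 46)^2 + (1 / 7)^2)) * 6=-83.38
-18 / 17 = -1.06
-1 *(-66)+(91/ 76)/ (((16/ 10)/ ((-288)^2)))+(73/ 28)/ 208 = 62137.59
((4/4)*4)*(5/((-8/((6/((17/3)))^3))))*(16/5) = -46656/4913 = -9.50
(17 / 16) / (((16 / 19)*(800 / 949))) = 306527 / 204800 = 1.50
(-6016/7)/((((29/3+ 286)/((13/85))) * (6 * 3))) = -39104/1583295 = -0.02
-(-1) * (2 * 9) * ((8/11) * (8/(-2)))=-52.36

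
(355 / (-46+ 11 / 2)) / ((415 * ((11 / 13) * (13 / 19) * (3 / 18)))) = -0.22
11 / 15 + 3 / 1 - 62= -874 / 15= -58.27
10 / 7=1.43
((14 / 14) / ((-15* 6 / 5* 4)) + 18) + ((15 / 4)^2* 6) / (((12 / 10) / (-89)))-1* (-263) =-860663 / 144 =-5976.83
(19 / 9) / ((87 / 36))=76 / 87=0.87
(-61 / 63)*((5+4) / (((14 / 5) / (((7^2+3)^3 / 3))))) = -21442720 / 147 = -145868.84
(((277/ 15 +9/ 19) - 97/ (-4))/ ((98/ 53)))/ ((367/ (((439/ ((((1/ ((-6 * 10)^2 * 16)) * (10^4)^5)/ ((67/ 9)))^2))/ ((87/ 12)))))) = 5142586185431/ 72572995605468750000000000000000000000000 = 0.00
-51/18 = -17/6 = -2.83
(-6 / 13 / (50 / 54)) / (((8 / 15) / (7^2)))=-11907 / 260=-45.80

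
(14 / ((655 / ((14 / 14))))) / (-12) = -7 / 3930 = -0.00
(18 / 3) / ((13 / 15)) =6.92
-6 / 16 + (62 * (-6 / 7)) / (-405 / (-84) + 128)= -23061 / 29752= -0.78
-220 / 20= -11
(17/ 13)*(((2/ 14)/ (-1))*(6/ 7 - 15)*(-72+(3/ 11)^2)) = -1331559/ 7007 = -190.03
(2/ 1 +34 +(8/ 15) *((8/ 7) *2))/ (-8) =-977/ 210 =-4.65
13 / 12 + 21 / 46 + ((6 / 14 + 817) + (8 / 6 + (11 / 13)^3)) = 3484427623 / 4244604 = 820.91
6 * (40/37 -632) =-140064/37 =-3785.51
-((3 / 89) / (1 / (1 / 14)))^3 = -27 / 1934434936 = -0.00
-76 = -76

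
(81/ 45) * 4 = 36/ 5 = 7.20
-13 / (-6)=13 / 6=2.17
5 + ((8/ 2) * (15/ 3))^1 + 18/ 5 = 143/ 5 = 28.60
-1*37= -37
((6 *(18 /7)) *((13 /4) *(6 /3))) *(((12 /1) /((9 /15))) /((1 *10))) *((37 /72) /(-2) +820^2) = 3776196957 /28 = 134864177.04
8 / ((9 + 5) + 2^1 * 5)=1 / 3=0.33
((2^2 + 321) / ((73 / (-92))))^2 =894010000 / 5329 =167763.18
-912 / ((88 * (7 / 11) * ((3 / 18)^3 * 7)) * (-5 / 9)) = 904.56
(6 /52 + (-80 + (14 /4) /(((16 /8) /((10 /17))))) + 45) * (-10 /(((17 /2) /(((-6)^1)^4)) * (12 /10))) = 161611200 /3757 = 43016.02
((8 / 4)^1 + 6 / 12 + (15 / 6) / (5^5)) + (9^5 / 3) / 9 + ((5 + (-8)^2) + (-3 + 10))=1415938 / 625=2265.50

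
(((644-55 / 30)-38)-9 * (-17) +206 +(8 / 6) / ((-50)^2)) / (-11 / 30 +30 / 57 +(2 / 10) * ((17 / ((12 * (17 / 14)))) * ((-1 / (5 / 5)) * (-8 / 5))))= 68625663 / 37975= 1807.13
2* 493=986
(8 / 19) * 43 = 344 / 19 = 18.11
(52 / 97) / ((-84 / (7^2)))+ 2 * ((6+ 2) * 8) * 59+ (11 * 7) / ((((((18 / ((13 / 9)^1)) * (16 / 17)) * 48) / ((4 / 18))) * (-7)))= 410113655777 / 54307584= 7551.68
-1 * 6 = -6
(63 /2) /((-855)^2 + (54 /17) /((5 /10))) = 119 /2761674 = 0.00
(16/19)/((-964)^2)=1/1103539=0.00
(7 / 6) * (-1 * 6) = -7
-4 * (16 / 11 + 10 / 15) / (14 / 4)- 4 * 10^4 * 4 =-5280080 / 33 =-160002.42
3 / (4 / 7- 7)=-7 / 15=-0.47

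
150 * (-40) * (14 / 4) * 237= -4977000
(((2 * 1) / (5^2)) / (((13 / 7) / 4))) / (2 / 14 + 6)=392 / 13975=0.03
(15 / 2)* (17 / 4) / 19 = 255 / 152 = 1.68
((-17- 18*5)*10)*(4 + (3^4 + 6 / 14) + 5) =-677310 / 7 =-96758.57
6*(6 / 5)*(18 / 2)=324 / 5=64.80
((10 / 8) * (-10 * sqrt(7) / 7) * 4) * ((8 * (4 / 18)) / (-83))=800 * sqrt(7) / 5229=0.40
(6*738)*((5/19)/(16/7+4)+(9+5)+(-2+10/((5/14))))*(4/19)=37327.45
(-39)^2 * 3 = 4563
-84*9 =-756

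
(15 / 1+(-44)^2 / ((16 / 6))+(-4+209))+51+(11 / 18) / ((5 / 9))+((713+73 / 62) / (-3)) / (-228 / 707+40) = 25882265851 / 26088360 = 992.10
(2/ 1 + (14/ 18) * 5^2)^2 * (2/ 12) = 37249/ 486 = 76.64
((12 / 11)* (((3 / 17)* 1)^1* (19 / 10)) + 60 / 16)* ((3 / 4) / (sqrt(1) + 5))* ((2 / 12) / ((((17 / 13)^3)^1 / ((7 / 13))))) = 6069973 / 293993920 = 0.02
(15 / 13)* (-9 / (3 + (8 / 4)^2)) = -1.48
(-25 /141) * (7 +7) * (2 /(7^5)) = -100 /338541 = -0.00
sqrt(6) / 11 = 0.22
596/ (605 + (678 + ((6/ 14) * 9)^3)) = 51107/ 114938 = 0.44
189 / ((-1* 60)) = -63 / 20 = -3.15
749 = 749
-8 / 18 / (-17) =4 / 153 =0.03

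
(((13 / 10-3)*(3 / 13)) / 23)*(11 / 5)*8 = -2244 / 7475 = -0.30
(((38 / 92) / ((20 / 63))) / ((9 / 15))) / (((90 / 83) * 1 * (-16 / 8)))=-11039 / 11040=-1.00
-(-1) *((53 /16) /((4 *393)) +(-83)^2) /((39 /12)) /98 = 173272181 /8010912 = 21.63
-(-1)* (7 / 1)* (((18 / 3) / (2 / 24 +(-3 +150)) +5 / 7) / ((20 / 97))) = 904913 / 35300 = 25.63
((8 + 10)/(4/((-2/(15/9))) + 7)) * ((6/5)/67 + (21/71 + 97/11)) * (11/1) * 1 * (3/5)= 295.87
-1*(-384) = 384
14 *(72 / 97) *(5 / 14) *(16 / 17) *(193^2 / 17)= 214554240 / 28033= 7653.63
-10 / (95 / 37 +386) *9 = -3330 / 14377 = -0.23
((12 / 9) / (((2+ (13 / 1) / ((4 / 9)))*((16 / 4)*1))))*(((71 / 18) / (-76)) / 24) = -71 / 3078000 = -0.00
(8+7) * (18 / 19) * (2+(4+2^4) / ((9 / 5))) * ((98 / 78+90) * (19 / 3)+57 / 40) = 107948.06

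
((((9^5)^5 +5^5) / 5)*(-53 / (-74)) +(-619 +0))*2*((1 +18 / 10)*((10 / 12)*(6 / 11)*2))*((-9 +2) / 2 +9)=532680306867354620866637088 / 185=2879353010093808761441282.00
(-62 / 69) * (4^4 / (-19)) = 12.11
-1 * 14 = -14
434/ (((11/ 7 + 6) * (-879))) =-3038/ 46587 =-0.07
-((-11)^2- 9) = -112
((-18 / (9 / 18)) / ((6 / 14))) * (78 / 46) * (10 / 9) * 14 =-2215.65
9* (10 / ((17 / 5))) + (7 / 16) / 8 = 57719 / 2176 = 26.53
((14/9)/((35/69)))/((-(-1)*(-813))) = -46/12195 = -0.00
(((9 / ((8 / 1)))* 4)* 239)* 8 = 8604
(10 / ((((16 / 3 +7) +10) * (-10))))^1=-3 / 67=-0.04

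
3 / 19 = 0.16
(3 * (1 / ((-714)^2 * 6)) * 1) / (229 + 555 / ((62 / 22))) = 31 / 13462692768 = 0.00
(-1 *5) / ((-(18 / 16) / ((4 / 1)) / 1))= 160 / 9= 17.78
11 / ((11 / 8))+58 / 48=221 / 24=9.21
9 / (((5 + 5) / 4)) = 18 / 5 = 3.60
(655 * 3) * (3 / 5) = 1179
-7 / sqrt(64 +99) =-7*sqrt(163) / 163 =-0.55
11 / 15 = 0.73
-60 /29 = -2.07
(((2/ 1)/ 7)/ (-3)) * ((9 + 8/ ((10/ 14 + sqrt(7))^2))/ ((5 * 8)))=-263593/ 10618020 + 49 * sqrt(7)/ 75843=-0.02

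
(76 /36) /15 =19 /135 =0.14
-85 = -85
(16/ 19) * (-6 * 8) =-768/ 19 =-40.42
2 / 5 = 0.40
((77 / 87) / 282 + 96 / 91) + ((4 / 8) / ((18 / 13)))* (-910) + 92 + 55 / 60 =-116410607 / 496132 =-234.64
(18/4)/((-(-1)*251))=9/502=0.02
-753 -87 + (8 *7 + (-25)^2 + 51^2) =2442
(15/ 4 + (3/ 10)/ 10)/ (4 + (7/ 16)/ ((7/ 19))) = 1512/ 2075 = 0.73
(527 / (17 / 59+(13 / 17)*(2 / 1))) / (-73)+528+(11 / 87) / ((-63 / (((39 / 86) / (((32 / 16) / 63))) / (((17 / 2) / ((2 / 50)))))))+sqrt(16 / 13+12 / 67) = 2*sqrt(267397) / 871+73917852973153 / 141057086050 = 525.22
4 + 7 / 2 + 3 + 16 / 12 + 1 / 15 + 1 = 129 / 10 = 12.90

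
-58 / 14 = -4.14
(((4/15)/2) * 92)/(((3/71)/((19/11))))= 248216/495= 501.45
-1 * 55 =-55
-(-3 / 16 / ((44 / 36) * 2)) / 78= 9 / 9152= 0.00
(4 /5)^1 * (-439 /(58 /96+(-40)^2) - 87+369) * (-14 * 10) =-2424207072 /76829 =-31553.28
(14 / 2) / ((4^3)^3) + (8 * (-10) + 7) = -19136505 / 262144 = -73.00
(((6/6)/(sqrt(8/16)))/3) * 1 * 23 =23 * sqrt(2)/3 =10.84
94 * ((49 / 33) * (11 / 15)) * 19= 87514 / 45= 1944.76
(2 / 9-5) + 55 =452 / 9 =50.22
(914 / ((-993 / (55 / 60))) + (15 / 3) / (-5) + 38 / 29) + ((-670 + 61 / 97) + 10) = -11059903555 / 16759854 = -659.90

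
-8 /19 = -0.42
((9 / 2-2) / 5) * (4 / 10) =1 / 5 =0.20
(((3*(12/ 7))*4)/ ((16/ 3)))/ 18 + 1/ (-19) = 43/ 266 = 0.16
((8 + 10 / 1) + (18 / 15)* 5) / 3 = 8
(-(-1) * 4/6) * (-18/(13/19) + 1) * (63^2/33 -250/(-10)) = -1051484/429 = -2451.01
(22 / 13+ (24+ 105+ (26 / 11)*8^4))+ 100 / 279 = 391489523 / 39897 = 9812.51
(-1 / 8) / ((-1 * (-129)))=-1 / 1032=-0.00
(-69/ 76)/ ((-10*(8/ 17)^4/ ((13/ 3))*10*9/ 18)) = 1.60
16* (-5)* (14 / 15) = -224 / 3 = -74.67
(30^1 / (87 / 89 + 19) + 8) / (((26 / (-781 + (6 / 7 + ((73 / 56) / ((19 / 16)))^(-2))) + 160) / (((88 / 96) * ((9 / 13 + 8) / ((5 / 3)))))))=1220925885298713 / 4299522272383520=0.28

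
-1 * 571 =-571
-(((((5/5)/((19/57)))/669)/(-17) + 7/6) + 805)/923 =-18337061/20994558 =-0.87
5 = 5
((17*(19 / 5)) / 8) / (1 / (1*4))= 323 / 10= 32.30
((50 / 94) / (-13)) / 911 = -25 / 556621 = -0.00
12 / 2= 6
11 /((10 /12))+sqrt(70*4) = 66 /5+2*sqrt(70) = 29.93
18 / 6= 3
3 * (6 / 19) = 18 / 19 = 0.95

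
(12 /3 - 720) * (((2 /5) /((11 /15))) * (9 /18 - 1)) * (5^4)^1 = 1342500 /11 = 122045.45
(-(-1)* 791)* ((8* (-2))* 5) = -63280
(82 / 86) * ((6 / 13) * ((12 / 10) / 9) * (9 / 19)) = 1476 / 53105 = 0.03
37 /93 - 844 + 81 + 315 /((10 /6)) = -53345 /93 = -573.60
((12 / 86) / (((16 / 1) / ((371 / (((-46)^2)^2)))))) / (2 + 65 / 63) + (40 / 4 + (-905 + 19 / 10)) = -1313691016726077 / 1470933845120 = -893.10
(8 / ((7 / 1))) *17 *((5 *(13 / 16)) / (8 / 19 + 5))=20995 / 1442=14.56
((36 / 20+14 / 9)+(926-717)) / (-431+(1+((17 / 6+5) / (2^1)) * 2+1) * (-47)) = -0.24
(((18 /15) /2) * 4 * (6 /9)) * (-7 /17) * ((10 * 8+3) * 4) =-18592 /85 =-218.73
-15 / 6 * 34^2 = -2890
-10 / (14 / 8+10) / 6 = -0.14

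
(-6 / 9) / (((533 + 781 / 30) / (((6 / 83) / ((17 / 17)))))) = -120 / 1391993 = -0.00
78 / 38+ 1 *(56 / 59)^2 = 2.95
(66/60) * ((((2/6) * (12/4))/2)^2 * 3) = 33/40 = 0.82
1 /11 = 0.09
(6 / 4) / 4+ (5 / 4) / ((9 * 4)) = 59 / 144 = 0.41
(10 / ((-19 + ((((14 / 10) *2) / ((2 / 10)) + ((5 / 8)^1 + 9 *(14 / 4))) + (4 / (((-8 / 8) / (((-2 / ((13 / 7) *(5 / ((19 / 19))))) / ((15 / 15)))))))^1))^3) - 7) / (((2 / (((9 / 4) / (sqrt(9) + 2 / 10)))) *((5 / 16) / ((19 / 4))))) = -409902837500141 / 10958851876896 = -37.40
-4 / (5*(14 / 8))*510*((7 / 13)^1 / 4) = -408 / 13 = -31.38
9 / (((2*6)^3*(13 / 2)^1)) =1 / 1248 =0.00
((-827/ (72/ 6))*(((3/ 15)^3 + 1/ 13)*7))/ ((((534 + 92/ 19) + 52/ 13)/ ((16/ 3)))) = -10119172/ 25140375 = -0.40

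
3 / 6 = 0.50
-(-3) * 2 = 6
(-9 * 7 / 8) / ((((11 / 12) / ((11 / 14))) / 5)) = -135 / 4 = -33.75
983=983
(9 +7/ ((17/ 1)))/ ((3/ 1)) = 160/ 51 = 3.14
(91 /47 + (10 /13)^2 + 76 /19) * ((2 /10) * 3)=3.92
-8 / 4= -2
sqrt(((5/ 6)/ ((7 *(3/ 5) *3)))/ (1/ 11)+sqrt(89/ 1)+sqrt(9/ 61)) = sqrt(2905308 *sqrt(61)+42977550+59074596 *sqrt(89))/ 7686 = 3.25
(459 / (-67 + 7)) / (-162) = 17 / 360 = 0.05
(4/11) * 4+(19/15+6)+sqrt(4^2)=2099/165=12.72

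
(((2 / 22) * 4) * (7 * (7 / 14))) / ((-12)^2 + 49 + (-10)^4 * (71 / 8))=14 / 978373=0.00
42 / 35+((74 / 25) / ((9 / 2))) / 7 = 2038 / 1575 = 1.29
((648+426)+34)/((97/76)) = 84208/97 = 868.12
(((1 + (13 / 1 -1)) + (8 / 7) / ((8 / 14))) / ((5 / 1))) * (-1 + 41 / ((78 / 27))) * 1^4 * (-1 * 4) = -2058 / 13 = -158.31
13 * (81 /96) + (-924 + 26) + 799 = -2817 /32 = -88.03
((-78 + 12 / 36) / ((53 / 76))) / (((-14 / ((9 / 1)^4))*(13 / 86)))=1665278028 / 4823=345278.46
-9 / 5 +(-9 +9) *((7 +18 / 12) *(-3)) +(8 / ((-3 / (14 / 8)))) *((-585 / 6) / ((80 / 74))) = 16763 / 40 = 419.08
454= 454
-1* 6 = -6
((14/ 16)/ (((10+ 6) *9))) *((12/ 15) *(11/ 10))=0.01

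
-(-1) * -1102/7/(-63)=1102/441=2.50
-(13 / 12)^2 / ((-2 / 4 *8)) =0.29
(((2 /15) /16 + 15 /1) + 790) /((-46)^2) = 96601 /253920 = 0.38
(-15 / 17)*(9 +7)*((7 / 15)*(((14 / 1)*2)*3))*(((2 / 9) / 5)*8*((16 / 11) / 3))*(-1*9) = 802816 / 935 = 858.63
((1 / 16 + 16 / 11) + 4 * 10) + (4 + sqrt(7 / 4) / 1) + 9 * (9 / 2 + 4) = sqrt(7) / 2 + 21475 / 176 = 123.34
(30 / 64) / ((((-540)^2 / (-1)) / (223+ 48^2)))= -2527 / 622080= -0.00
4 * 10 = 40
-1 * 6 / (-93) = 2 / 31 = 0.06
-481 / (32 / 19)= -9139 / 32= -285.59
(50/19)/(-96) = -25/912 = -0.03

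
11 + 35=46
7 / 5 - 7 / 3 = -0.93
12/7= 1.71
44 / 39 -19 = -697 / 39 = -17.87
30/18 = 5/3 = 1.67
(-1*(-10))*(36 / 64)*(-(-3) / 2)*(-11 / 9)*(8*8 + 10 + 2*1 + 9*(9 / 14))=-188925 / 224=-843.42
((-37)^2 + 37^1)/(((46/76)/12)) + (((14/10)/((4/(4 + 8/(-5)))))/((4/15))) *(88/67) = 214812438/7705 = 27879.62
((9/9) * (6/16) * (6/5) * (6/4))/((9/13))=39/40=0.98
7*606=4242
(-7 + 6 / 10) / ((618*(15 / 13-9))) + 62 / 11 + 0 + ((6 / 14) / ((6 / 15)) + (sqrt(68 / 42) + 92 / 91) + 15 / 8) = sqrt(714) / 21 + 6054416297 / 630990360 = 10.87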